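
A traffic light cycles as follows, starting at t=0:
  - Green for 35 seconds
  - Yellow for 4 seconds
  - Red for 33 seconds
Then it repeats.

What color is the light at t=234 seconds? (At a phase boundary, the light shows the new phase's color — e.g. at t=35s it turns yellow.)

Cycle length = 35 + 4 + 33 = 72s
t = 234, phase_t = 234 mod 72 = 18
18 < 35 (green end) → GREEN

Answer: green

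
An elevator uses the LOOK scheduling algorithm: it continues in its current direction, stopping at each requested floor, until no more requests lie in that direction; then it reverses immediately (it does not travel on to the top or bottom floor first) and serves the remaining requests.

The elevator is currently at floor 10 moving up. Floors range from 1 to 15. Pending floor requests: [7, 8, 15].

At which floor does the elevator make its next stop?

Answer: 15

Derivation:
Current floor: 10, direction: up
Requests above: [15]
Requests below: [7, 8]
Moving up and requests lie above → nearest above is min([15]) = 15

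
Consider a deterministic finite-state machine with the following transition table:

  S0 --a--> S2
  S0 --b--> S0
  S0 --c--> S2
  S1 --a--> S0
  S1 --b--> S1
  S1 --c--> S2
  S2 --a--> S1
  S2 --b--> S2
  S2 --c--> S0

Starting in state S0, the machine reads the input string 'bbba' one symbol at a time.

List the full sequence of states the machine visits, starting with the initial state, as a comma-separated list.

Answer: S0, S0, S0, S0, S2

Derivation:
Start: S0
  read 'b': S0 --b--> S0
  read 'b': S0 --b--> S0
  read 'b': S0 --b--> S0
  read 'a': S0 --a--> S2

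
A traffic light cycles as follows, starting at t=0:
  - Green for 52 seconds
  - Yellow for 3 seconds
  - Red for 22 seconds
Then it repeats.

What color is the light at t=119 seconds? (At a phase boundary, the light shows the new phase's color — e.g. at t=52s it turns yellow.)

Answer: green

Derivation:
Cycle length = 52 + 3 + 22 = 77s
t = 119, phase_t = 119 mod 77 = 42
42 < 52 (green end) → GREEN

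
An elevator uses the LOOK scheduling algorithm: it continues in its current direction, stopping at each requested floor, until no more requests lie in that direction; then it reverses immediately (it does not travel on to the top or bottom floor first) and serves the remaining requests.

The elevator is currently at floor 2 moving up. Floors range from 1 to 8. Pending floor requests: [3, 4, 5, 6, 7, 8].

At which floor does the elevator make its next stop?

Answer: 3

Derivation:
Current floor: 2, direction: up
Requests above: [3, 4, 5, 6, 7, 8]
Requests below: []
Moving up and requests lie above → nearest above is min([3, 4, 5, 6, 7, 8]) = 3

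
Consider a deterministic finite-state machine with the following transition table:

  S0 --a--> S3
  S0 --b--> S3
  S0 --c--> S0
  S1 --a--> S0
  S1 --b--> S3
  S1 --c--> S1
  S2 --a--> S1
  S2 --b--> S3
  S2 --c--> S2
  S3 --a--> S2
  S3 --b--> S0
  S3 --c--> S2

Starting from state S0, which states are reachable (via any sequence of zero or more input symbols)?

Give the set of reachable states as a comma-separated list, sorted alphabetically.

BFS from S0:
  visit S0: S0--a-->S3 (new), S0--b-->S3 (seen), S0--c-->S0 (seen)
  visit S3: S3--a-->S2 (new), S3--b-->S0 (seen), S3--c-->S2 (seen)
  visit S2: S2--a-->S1 (new), S2--b-->S3 (seen), S2--c-->S2 (seen)
  visit S1: S1--a-->S0 (seen), S1--b-->S3 (seen), S1--c-->S1 (seen)

Answer: S0, S1, S2, S3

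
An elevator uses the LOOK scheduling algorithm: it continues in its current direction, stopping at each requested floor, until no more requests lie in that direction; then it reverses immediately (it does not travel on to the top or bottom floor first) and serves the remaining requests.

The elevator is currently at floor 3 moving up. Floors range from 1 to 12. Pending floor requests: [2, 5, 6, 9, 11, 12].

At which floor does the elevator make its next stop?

Current floor: 3, direction: up
Requests above: [5, 6, 9, 11, 12]
Requests below: [2]
Moving up and requests lie above → nearest above is min([5, 6, 9, 11, 12]) = 5

Answer: 5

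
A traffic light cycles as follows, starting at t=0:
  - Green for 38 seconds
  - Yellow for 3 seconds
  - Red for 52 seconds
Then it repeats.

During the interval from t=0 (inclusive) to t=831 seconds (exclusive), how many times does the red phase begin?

Cycle = 38+3+52 = 93s
red phase starts at t = k*93 + 41 for k=0,1,2,...
Need k*93+41 < 831 → k < 8.495
k ∈ {0, ..., 8} → 9 starts

Answer: 9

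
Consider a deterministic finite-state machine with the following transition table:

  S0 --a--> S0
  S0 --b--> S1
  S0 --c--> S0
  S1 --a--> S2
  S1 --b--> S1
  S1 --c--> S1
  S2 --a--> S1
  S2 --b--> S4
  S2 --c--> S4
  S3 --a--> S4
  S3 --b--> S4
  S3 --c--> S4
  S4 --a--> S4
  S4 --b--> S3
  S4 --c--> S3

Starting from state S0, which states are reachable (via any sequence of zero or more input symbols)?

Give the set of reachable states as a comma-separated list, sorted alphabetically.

Answer: S0, S1, S2, S3, S4

Derivation:
BFS from S0:
  visit S0: S0--a-->S0 (seen), S0--b-->S1 (new), S0--c-->S0 (seen)
  visit S1: S1--a-->S2 (new), S1--b-->S1 (seen), S1--c-->S1 (seen)
  visit S2: S2--a-->S1 (seen), S2--b-->S4 (new), S2--c-->S4 (seen)
  visit S4: S4--a-->S4 (seen), S4--b-->S3 (new), S4--c-->S3 (seen)
  visit S3: S3--a-->S4 (seen), S3--b-->S4 (seen), S3--c-->S4 (seen)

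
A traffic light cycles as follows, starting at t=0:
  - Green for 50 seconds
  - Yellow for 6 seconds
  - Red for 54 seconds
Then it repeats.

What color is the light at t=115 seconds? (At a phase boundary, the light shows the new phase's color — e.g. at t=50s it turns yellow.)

Answer: green

Derivation:
Cycle length = 50 + 6 + 54 = 110s
t = 115, phase_t = 115 mod 110 = 5
5 < 50 (green end) → GREEN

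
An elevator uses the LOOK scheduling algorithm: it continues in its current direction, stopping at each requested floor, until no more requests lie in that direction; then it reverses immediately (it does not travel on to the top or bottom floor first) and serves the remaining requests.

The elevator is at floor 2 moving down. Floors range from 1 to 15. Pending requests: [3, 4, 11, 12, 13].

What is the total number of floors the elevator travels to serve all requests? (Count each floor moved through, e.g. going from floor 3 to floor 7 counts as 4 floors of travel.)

Answer: 11

Derivation:
Start at floor 2 moving down, LOOK stop order: [3, 4, 11, 12, 13]
  2 → 3: |3-2| = 1, total = 1
  3 → 4: |4-3| = 1, total = 2
  4 → 11: |11-4| = 7, total = 9
  11 → 12: |12-11| = 1, total = 10
  12 → 13: |13-12| = 1, total = 11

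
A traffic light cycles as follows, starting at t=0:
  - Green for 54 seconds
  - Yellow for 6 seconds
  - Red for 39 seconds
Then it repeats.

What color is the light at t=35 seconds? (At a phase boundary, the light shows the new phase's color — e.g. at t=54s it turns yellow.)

Cycle length = 54 + 6 + 39 = 99s
t = 35, phase_t = 35 mod 99 = 35
35 < 54 (green end) → GREEN

Answer: green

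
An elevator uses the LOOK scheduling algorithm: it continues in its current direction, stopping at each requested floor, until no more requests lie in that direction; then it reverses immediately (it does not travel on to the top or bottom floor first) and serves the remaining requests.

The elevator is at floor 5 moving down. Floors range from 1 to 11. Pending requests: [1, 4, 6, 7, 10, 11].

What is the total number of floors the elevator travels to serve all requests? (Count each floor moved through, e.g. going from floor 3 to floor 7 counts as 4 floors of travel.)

Answer: 14

Derivation:
Start at floor 5 moving down, LOOK stop order: [4, 1, 6, 7, 10, 11]
  5 → 4: |4-5| = 1, total = 1
  4 → 1: |1-4| = 3, total = 4
  1 → 6: |6-1| = 5, total = 9
  6 → 7: |7-6| = 1, total = 10
  7 → 10: |10-7| = 3, total = 13
  10 → 11: |11-10| = 1, total = 14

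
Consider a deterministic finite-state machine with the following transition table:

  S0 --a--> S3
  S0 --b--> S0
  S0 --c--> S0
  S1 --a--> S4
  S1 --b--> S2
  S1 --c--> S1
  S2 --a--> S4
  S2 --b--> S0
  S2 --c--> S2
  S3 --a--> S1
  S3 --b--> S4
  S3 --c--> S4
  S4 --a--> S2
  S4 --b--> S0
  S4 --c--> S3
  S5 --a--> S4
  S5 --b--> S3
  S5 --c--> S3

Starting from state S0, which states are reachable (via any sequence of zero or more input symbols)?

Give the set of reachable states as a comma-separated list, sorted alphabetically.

Answer: S0, S1, S2, S3, S4

Derivation:
BFS from S0:
  visit S0: S0--a-->S3 (new), S0--b-->S0 (seen), S0--c-->S0 (seen)
  visit S3: S3--a-->S1 (new), S3--b-->S4 (new), S3--c-->S4 (seen)
  visit S1: S1--a-->S4 (seen), S1--b-->S2 (new), S1--c-->S1 (seen)
  visit S4: S4--a-->S2 (seen), S4--b-->S0 (seen), S4--c-->S3 (seen)
  visit S2: S2--a-->S4 (seen), S2--b-->S0 (seen), S2--c-->S2 (seen)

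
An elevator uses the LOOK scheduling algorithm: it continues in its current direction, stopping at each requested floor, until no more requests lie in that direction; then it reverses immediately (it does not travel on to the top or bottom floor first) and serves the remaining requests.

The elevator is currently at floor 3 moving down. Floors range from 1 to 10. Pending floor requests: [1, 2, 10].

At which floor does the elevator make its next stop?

Answer: 2

Derivation:
Current floor: 3, direction: down
Requests above: [10]
Requests below: [1, 2]
Moving down and requests lie below → nearest below is max([1, 2]) = 2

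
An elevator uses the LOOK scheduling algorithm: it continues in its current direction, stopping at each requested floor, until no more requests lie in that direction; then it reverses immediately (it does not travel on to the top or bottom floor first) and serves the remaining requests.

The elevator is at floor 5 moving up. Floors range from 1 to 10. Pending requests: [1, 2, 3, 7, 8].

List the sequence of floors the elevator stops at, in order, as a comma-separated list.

Current: 5, moving UP
Serve above first (ascending): [7, 8]
Then reverse, serve below (descending): [3, 2, 1]

Answer: 7, 8, 3, 2, 1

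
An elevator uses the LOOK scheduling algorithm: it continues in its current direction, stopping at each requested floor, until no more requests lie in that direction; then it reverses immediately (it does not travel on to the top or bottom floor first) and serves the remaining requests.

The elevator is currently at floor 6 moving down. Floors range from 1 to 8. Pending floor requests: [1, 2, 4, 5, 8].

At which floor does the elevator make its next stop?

Answer: 5

Derivation:
Current floor: 6, direction: down
Requests above: [8]
Requests below: [1, 2, 4, 5]
Moving down and requests lie below → nearest below is max([1, 2, 4, 5]) = 5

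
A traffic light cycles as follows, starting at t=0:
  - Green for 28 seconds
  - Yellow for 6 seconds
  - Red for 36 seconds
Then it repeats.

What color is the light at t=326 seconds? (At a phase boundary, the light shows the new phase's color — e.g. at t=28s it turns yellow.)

Cycle length = 28 + 6 + 36 = 70s
t = 326, phase_t = 326 mod 70 = 46
46 >= 34 → RED

Answer: red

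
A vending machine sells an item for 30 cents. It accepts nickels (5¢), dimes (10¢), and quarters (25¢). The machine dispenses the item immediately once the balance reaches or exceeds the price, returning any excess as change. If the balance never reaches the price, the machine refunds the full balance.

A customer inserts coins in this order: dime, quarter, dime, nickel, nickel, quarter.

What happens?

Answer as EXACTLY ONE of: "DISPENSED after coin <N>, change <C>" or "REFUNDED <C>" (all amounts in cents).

Answer: DISPENSED after coin 2, change 5

Derivation:
Price: 30¢
Coin 1 (dime, 10¢): balance = 10¢
Coin 2 (quarter, 25¢): balance = 35¢
  → balance >= price → DISPENSE, change = 35 - 30 = 5¢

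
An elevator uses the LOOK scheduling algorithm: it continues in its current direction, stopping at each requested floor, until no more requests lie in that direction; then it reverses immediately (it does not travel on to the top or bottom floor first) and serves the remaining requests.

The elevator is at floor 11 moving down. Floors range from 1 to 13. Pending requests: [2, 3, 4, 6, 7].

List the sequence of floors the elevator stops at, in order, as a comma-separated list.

Answer: 7, 6, 4, 3, 2

Derivation:
Current: 11, moving DOWN
Serve below first (descending): [7, 6, 4, 3, 2]
Then reverse, serve above (ascending): []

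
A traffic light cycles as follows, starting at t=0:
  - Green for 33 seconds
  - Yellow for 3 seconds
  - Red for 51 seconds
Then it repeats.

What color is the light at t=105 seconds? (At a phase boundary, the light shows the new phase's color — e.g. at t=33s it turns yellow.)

Cycle length = 33 + 3 + 51 = 87s
t = 105, phase_t = 105 mod 87 = 18
18 < 33 (green end) → GREEN

Answer: green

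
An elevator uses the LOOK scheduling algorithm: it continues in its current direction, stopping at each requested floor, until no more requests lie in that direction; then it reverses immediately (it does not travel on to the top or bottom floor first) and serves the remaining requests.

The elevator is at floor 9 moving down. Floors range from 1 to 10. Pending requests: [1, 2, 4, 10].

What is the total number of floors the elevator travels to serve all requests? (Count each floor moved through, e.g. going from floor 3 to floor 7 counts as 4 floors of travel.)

Answer: 17

Derivation:
Start at floor 9 moving down, LOOK stop order: [4, 2, 1, 10]
  9 → 4: |4-9| = 5, total = 5
  4 → 2: |2-4| = 2, total = 7
  2 → 1: |1-2| = 1, total = 8
  1 → 10: |10-1| = 9, total = 17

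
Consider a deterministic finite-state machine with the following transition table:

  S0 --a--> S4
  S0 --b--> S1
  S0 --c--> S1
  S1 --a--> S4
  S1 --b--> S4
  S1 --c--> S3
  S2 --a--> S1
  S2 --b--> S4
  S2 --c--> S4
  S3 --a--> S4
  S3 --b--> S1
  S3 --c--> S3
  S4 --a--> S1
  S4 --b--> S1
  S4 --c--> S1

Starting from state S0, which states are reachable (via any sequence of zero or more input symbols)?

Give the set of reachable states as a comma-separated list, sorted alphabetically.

Answer: S0, S1, S3, S4

Derivation:
BFS from S0:
  visit S0: S0--a-->S4 (new), S0--b-->S1 (new), S0--c-->S1 (seen)
  visit S4: S4--a-->S1 (seen), S4--b-->S1 (seen), S4--c-->S1 (seen)
  visit S1: S1--a-->S4 (seen), S1--b-->S4 (seen), S1--c-->S3 (new)
  visit S3: S3--a-->S4 (seen), S3--b-->S1 (seen), S3--c-->S3 (seen)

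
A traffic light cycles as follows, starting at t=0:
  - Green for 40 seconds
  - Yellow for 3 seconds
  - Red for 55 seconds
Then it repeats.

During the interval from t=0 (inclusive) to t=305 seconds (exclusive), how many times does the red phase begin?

Answer: 3

Derivation:
Cycle = 40+3+55 = 98s
red phase starts at t = k*98 + 43 for k=0,1,2,...
Need k*98+43 < 305 → k < 2.673
k ∈ {0, ..., 2} → 3 starts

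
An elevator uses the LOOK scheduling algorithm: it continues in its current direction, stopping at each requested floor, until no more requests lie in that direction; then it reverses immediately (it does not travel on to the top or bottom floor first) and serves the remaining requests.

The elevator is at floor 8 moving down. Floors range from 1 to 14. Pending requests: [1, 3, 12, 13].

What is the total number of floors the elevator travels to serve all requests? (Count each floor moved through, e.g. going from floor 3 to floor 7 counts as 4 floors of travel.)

Answer: 19

Derivation:
Start at floor 8 moving down, LOOK stop order: [3, 1, 12, 13]
  8 → 3: |3-8| = 5, total = 5
  3 → 1: |1-3| = 2, total = 7
  1 → 12: |12-1| = 11, total = 18
  12 → 13: |13-12| = 1, total = 19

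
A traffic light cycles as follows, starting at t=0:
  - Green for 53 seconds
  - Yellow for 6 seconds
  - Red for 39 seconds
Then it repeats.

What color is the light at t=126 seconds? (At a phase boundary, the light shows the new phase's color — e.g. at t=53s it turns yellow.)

Cycle length = 53 + 6 + 39 = 98s
t = 126, phase_t = 126 mod 98 = 28
28 < 53 (green end) → GREEN

Answer: green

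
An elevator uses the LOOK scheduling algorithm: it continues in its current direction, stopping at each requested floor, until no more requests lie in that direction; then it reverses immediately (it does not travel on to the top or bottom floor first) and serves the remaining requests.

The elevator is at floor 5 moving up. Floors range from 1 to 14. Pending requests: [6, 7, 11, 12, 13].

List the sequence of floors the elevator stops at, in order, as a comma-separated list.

Answer: 6, 7, 11, 12, 13

Derivation:
Current: 5, moving UP
Serve above first (ascending): [6, 7, 11, 12, 13]
Then reverse, serve below (descending): []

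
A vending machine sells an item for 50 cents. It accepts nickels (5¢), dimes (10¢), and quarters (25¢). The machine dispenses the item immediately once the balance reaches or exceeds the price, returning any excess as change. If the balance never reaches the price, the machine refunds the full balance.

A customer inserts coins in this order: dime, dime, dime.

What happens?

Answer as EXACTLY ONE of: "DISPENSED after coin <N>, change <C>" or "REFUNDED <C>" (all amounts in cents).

Answer: REFUNDED 30

Derivation:
Price: 50¢
Coin 1 (dime, 10¢): balance = 10¢
Coin 2 (dime, 10¢): balance = 20¢
Coin 3 (dime, 10¢): balance = 30¢
All coins inserted, balance 30¢ < price 50¢ → REFUND 30¢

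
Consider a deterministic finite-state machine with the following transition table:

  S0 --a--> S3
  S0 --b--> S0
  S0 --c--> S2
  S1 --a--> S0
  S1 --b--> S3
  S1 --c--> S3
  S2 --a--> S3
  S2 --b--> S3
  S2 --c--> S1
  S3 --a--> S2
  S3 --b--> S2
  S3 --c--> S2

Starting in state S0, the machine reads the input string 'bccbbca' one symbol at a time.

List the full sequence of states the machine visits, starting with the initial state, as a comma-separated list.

Start: S0
  read 'b': S0 --b--> S0
  read 'c': S0 --c--> S2
  read 'c': S2 --c--> S1
  read 'b': S1 --b--> S3
  read 'b': S3 --b--> S2
  read 'c': S2 --c--> S1
  read 'a': S1 --a--> S0

Answer: S0, S0, S2, S1, S3, S2, S1, S0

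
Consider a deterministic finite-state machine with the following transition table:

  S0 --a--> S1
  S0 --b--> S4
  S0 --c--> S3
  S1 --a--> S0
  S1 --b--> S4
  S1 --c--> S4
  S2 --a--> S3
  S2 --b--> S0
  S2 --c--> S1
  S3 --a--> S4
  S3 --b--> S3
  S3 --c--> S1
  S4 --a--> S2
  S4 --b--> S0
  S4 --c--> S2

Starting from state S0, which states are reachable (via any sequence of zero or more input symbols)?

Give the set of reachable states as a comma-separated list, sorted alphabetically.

BFS from S0:
  visit S0: S0--a-->S1 (new), S0--b-->S4 (new), S0--c-->S3 (new)
  visit S1: S1--a-->S0 (seen), S1--b-->S4 (seen), S1--c-->S4 (seen)
  visit S4: S4--a-->S2 (new), S4--b-->S0 (seen), S4--c-->S2 (seen)
  visit S3: S3--a-->S4 (seen), S3--b-->S3 (seen), S3--c-->S1 (seen)
  visit S2: S2--a-->S3 (seen), S2--b-->S0 (seen), S2--c-->S1 (seen)

Answer: S0, S1, S2, S3, S4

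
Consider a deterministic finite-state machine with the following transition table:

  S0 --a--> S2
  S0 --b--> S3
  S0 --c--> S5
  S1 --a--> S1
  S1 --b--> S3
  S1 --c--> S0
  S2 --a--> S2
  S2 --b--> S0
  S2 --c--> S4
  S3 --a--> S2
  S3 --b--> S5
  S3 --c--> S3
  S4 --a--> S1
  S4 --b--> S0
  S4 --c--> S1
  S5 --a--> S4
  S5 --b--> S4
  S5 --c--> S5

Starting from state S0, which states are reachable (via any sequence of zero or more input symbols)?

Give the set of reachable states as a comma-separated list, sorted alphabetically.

Answer: S0, S1, S2, S3, S4, S5

Derivation:
BFS from S0:
  visit S0: S0--a-->S2 (new), S0--b-->S3 (new), S0--c-->S5 (new)
  visit S2: S2--a-->S2 (seen), S2--b-->S0 (seen), S2--c-->S4 (new)
  visit S3: S3--a-->S2 (seen), S3--b-->S5 (seen), S3--c-->S3 (seen)
  visit S5: S5--a-->S4 (seen), S5--b-->S4 (seen), S5--c-->S5 (seen)
  visit S4: S4--a-->S1 (new), S4--b-->S0 (seen), S4--c-->S1 (seen)
  visit S1: S1--a-->S1 (seen), S1--b-->S3 (seen), S1--c-->S0 (seen)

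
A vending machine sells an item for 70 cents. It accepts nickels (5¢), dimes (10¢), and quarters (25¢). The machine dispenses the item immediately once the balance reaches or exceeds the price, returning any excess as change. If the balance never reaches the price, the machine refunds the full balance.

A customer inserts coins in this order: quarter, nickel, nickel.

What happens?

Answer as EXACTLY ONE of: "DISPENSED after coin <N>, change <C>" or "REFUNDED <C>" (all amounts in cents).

Answer: REFUNDED 35

Derivation:
Price: 70¢
Coin 1 (quarter, 25¢): balance = 25¢
Coin 2 (nickel, 5¢): balance = 30¢
Coin 3 (nickel, 5¢): balance = 35¢
All coins inserted, balance 35¢ < price 70¢ → REFUND 35¢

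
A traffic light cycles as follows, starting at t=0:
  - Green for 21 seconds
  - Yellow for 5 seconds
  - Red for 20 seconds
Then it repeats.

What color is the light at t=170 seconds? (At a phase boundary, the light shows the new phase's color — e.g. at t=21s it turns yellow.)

Cycle length = 21 + 5 + 20 = 46s
t = 170, phase_t = 170 mod 46 = 32
32 >= 26 → RED

Answer: red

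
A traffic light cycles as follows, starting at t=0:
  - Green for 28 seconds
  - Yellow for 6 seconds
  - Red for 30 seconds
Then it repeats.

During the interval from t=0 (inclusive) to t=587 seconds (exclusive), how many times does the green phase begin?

Cycle = 28+6+30 = 64s
green phase starts at t = k*64 + 0 for k=0,1,2,...
Need k*64+0 < 587 → k < 9.172
k ∈ {0, ..., 9} → 10 starts

Answer: 10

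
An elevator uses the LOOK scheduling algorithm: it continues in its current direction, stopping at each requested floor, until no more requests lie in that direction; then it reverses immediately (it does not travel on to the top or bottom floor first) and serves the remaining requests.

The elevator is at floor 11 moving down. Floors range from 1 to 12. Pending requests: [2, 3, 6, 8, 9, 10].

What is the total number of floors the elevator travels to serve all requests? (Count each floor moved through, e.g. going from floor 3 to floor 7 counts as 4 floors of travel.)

Answer: 9

Derivation:
Start at floor 11 moving down, LOOK stop order: [10, 9, 8, 6, 3, 2]
  11 → 10: |10-11| = 1, total = 1
  10 → 9: |9-10| = 1, total = 2
  9 → 8: |8-9| = 1, total = 3
  8 → 6: |6-8| = 2, total = 5
  6 → 3: |3-6| = 3, total = 8
  3 → 2: |2-3| = 1, total = 9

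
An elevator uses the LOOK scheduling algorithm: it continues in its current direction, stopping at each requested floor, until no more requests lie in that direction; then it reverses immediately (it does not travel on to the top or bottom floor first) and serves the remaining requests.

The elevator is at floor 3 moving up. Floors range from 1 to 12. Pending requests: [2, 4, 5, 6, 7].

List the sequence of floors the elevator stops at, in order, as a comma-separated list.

Current: 3, moving UP
Serve above first (ascending): [4, 5, 6, 7]
Then reverse, serve below (descending): [2]

Answer: 4, 5, 6, 7, 2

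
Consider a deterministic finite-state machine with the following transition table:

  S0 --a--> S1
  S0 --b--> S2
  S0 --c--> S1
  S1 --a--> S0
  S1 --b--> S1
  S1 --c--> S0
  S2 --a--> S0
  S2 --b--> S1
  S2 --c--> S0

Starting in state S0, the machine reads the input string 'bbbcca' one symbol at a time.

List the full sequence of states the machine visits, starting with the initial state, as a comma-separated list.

Start: S0
  read 'b': S0 --b--> S2
  read 'b': S2 --b--> S1
  read 'b': S1 --b--> S1
  read 'c': S1 --c--> S0
  read 'c': S0 --c--> S1
  read 'a': S1 --a--> S0

Answer: S0, S2, S1, S1, S0, S1, S0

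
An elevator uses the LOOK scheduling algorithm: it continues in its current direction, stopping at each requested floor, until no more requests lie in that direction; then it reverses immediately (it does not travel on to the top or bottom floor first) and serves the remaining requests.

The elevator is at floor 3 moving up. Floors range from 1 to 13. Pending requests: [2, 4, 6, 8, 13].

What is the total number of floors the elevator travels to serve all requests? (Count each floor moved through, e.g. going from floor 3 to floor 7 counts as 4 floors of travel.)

Answer: 21

Derivation:
Start at floor 3 moving up, LOOK stop order: [4, 6, 8, 13, 2]
  3 → 4: |4-3| = 1, total = 1
  4 → 6: |6-4| = 2, total = 3
  6 → 8: |8-6| = 2, total = 5
  8 → 13: |13-8| = 5, total = 10
  13 → 2: |2-13| = 11, total = 21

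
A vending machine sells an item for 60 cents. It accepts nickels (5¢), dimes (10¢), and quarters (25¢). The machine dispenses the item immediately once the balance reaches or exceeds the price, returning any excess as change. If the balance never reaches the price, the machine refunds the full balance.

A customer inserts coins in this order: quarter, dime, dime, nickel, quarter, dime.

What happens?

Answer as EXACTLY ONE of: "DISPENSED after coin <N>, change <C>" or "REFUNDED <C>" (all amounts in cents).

Answer: DISPENSED after coin 5, change 15

Derivation:
Price: 60¢
Coin 1 (quarter, 25¢): balance = 25¢
Coin 2 (dime, 10¢): balance = 35¢
Coin 3 (dime, 10¢): balance = 45¢
Coin 4 (nickel, 5¢): balance = 50¢
Coin 5 (quarter, 25¢): balance = 75¢
  → balance >= price → DISPENSE, change = 75 - 60 = 15¢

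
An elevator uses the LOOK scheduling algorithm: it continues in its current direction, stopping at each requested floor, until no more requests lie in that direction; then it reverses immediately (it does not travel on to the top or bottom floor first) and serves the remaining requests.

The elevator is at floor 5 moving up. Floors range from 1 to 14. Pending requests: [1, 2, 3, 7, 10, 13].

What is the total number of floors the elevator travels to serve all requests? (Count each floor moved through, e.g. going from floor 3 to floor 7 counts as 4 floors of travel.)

Start at floor 5 moving up, LOOK stop order: [7, 10, 13, 3, 2, 1]
  5 → 7: |7-5| = 2, total = 2
  7 → 10: |10-7| = 3, total = 5
  10 → 13: |13-10| = 3, total = 8
  13 → 3: |3-13| = 10, total = 18
  3 → 2: |2-3| = 1, total = 19
  2 → 1: |1-2| = 1, total = 20

Answer: 20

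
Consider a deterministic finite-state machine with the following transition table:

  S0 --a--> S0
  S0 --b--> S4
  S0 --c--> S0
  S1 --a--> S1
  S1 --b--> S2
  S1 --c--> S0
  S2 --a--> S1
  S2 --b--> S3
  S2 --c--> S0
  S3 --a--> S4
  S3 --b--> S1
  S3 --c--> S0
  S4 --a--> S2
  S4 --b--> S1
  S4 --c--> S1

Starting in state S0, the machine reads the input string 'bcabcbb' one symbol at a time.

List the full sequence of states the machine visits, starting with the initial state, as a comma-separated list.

Answer: S0, S4, S1, S1, S2, S0, S4, S1

Derivation:
Start: S0
  read 'b': S0 --b--> S4
  read 'c': S4 --c--> S1
  read 'a': S1 --a--> S1
  read 'b': S1 --b--> S2
  read 'c': S2 --c--> S0
  read 'b': S0 --b--> S4
  read 'b': S4 --b--> S1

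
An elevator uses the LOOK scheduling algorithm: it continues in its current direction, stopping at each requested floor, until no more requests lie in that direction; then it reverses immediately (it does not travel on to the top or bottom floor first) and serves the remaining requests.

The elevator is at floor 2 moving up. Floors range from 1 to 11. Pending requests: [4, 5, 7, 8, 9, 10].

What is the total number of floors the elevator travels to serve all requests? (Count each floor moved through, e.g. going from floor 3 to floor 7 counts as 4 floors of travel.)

Start at floor 2 moving up, LOOK stop order: [4, 5, 7, 8, 9, 10]
  2 → 4: |4-2| = 2, total = 2
  4 → 5: |5-4| = 1, total = 3
  5 → 7: |7-5| = 2, total = 5
  7 → 8: |8-7| = 1, total = 6
  8 → 9: |9-8| = 1, total = 7
  9 → 10: |10-9| = 1, total = 8

Answer: 8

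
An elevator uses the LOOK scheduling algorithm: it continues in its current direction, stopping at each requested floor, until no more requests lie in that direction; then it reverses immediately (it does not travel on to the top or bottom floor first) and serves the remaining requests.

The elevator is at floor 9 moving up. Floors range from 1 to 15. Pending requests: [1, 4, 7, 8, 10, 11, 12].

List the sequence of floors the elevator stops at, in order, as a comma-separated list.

Answer: 10, 11, 12, 8, 7, 4, 1

Derivation:
Current: 9, moving UP
Serve above first (ascending): [10, 11, 12]
Then reverse, serve below (descending): [8, 7, 4, 1]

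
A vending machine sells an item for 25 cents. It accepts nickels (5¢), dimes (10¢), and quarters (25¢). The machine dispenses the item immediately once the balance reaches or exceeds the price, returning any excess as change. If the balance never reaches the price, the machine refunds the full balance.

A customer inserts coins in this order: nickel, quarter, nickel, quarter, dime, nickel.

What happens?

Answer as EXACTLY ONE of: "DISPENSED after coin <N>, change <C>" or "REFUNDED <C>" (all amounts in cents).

Answer: DISPENSED after coin 2, change 5

Derivation:
Price: 25¢
Coin 1 (nickel, 5¢): balance = 5¢
Coin 2 (quarter, 25¢): balance = 30¢
  → balance >= price → DISPENSE, change = 30 - 25 = 5¢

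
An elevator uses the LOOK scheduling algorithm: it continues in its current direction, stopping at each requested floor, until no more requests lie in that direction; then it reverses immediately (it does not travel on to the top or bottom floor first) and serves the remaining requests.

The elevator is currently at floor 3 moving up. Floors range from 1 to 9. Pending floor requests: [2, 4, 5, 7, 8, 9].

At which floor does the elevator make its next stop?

Current floor: 3, direction: up
Requests above: [4, 5, 7, 8, 9]
Requests below: [2]
Moving up and requests lie above → nearest above is min([4, 5, 7, 8, 9]) = 4

Answer: 4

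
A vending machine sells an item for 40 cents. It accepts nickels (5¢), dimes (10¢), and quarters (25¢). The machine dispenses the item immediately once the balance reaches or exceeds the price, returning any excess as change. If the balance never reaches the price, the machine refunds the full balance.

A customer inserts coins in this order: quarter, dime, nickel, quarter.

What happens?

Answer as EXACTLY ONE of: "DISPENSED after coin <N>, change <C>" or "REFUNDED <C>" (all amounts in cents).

Price: 40¢
Coin 1 (quarter, 25¢): balance = 25¢
Coin 2 (dime, 10¢): balance = 35¢
Coin 3 (nickel, 5¢): balance = 40¢
  → balance >= price → DISPENSE, change = 40 - 40 = 0¢

Answer: DISPENSED after coin 3, change 0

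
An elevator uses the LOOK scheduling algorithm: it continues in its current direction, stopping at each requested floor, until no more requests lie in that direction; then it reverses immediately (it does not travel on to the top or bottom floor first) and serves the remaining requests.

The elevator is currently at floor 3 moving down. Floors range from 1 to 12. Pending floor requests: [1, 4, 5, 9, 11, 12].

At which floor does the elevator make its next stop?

Current floor: 3, direction: down
Requests above: [4, 5, 9, 11, 12]
Requests below: [1]
Moving down and requests lie below → nearest below is max([1]) = 1

Answer: 1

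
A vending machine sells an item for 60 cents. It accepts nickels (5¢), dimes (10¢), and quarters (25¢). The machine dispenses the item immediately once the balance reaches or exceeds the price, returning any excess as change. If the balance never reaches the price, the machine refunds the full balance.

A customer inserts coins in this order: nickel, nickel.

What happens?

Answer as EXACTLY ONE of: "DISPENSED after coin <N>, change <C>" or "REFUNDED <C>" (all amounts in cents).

Answer: REFUNDED 10

Derivation:
Price: 60¢
Coin 1 (nickel, 5¢): balance = 5¢
Coin 2 (nickel, 5¢): balance = 10¢
All coins inserted, balance 10¢ < price 60¢ → REFUND 10¢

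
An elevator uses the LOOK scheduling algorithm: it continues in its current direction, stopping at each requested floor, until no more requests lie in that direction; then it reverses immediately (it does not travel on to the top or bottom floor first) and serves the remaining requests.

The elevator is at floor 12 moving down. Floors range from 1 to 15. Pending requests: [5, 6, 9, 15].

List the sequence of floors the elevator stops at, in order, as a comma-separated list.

Answer: 9, 6, 5, 15

Derivation:
Current: 12, moving DOWN
Serve below first (descending): [9, 6, 5]
Then reverse, serve above (ascending): [15]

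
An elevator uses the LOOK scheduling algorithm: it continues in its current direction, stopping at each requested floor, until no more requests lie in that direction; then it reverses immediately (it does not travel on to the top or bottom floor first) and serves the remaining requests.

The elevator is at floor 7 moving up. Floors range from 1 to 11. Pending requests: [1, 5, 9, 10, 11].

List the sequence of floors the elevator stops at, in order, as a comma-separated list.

Answer: 9, 10, 11, 5, 1

Derivation:
Current: 7, moving UP
Serve above first (ascending): [9, 10, 11]
Then reverse, serve below (descending): [5, 1]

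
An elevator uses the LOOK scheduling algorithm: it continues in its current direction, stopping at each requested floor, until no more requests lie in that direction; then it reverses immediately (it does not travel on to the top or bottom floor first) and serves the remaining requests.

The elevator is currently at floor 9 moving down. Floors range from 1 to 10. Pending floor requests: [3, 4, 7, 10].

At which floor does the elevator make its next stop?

Answer: 7

Derivation:
Current floor: 9, direction: down
Requests above: [10]
Requests below: [3, 4, 7]
Moving down and requests lie below → nearest below is max([3, 4, 7]) = 7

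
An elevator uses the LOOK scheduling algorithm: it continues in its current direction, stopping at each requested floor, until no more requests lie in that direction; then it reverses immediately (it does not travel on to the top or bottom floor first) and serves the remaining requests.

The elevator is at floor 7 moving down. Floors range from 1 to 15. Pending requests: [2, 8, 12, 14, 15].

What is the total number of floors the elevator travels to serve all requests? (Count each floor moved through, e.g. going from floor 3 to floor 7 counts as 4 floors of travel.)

Start at floor 7 moving down, LOOK stop order: [2, 8, 12, 14, 15]
  7 → 2: |2-7| = 5, total = 5
  2 → 8: |8-2| = 6, total = 11
  8 → 12: |12-8| = 4, total = 15
  12 → 14: |14-12| = 2, total = 17
  14 → 15: |15-14| = 1, total = 18

Answer: 18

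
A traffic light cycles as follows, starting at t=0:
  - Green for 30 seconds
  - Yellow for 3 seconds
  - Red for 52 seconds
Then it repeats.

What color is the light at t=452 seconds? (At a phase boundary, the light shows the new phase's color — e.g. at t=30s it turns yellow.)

Answer: green

Derivation:
Cycle length = 30 + 3 + 52 = 85s
t = 452, phase_t = 452 mod 85 = 27
27 < 30 (green end) → GREEN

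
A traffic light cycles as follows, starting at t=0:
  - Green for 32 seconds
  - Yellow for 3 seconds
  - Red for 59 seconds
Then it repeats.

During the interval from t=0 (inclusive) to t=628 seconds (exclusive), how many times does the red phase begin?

Answer: 7

Derivation:
Cycle = 32+3+59 = 94s
red phase starts at t = k*94 + 35 for k=0,1,2,...
Need k*94+35 < 628 → k < 6.309
k ∈ {0, ..., 6} → 7 starts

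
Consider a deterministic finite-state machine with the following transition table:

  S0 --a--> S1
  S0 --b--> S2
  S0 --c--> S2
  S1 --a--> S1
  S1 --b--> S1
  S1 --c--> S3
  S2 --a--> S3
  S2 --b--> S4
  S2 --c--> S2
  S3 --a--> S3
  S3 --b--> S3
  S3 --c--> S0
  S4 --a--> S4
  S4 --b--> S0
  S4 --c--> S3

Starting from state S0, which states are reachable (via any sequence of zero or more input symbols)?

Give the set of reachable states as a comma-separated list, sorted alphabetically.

Answer: S0, S1, S2, S3, S4

Derivation:
BFS from S0:
  visit S0: S0--a-->S1 (new), S0--b-->S2 (new), S0--c-->S2 (seen)
  visit S1: S1--a-->S1 (seen), S1--b-->S1 (seen), S1--c-->S3 (new)
  visit S2: S2--a-->S3 (seen), S2--b-->S4 (new), S2--c-->S2 (seen)
  visit S3: S3--a-->S3 (seen), S3--b-->S3 (seen), S3--c-->S0 (seen)
  visit S4: S4--a-->S4 (seen), S4--b-->S0 (seen), S4--c-->S3 (seen)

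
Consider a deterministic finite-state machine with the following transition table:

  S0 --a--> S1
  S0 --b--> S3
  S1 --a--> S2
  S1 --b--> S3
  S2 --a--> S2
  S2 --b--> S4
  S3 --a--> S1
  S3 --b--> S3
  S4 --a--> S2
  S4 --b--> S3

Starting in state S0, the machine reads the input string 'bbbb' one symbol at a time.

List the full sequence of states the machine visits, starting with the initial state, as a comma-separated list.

Answer: S0, S3, S3, S3, S3

Derivation:
Start: S0
  read 'b': S0 --b--> S3
  read 'b': S3 --b--> S3
  read 'b': S3 --b--> S3
  read 'b': S3 --b--> S3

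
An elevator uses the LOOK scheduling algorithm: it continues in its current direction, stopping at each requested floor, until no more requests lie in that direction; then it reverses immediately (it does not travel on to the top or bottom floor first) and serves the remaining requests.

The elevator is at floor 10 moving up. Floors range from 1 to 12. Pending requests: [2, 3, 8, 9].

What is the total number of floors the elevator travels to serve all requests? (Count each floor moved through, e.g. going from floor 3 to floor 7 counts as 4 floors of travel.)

Start at floor 10 moving up, LOOK stop order: [9, 8, 3, 2]
  10 → 9: |9-10| = 1, total = 1
  9 → 8: |8-9| = 1, total = 2
  8 → 3: |3-8| = 5, total = 7
  3 → 2: |2-3| = 1, total = 8

Answer: 8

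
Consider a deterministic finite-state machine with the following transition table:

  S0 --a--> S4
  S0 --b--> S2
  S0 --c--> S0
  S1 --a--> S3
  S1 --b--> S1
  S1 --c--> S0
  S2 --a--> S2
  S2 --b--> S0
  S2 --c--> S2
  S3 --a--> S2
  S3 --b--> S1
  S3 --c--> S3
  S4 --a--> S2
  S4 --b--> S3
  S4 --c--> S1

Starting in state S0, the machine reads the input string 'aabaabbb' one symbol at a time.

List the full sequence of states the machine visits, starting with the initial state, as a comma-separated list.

Answer: S0, S4, S2, S0, S4, S2, S0, S2, S0

Derivation:
Start: S0
  read 'a': S0 --a--> S4
  read 'a': S4 --a--> S2
  read 'b': S2 --b--> S0
  read 'a': S0 --a--> S4
  read 'a': S4 --a--> S2
  read 'b': S2 --b--> S0
  read 'b': S0 --b--> S2
  read 'b': S2 --b--> S0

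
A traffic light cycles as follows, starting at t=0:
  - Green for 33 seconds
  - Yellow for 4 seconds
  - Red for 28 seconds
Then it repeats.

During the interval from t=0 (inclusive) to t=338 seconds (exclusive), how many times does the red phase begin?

Cycle = 33+4+28 = 65s
red phase starts at t = k*65 + 37 for k=0,1,2,...
Need k*65+37 < 338 → k < 4.631
k ∈ {0, ..., 4} → 5 starts

Answer: 5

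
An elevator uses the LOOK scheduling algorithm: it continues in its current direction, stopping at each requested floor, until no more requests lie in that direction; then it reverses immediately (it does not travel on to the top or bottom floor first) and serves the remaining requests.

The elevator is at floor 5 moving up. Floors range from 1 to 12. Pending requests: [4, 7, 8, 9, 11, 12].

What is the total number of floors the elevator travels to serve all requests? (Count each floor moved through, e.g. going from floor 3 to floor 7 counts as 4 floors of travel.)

Answer: 15

Derivation:
Start at floor 5 moving up, LOOK stop order: [7, 8, 9, 11, 12, 4]
  5 → 7: |7-5| = 2, total = 2
  7 → 8: |8-7| = 1, total = 3
  8 → 9: |9-8| = 1, total = 4
  9 → 11: |11-9| = 2, total = 6
  11 → 12: |12-11| = 1, total = 7
  12 → 4: |4-12| = 8, total = 15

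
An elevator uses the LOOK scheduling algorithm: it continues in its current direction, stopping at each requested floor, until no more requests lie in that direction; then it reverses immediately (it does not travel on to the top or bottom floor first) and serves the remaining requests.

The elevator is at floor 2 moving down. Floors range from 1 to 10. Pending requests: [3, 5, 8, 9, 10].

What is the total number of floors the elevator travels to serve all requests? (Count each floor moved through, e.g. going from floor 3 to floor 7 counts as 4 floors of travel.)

Start at floor 2 moving down, LOOK stop order: [3, 5, 8, 9, 10]
  2 → 3: |3-2| = 1, total = 1
  3 → 5: |5-3| = 2, total = 3
  5 → 8: |8-5| = 3, total = 6
  8 → 9: |9-8| = 1, total = 7
  9 → 10: |10-9| = 1, total = 8

Answer: 8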